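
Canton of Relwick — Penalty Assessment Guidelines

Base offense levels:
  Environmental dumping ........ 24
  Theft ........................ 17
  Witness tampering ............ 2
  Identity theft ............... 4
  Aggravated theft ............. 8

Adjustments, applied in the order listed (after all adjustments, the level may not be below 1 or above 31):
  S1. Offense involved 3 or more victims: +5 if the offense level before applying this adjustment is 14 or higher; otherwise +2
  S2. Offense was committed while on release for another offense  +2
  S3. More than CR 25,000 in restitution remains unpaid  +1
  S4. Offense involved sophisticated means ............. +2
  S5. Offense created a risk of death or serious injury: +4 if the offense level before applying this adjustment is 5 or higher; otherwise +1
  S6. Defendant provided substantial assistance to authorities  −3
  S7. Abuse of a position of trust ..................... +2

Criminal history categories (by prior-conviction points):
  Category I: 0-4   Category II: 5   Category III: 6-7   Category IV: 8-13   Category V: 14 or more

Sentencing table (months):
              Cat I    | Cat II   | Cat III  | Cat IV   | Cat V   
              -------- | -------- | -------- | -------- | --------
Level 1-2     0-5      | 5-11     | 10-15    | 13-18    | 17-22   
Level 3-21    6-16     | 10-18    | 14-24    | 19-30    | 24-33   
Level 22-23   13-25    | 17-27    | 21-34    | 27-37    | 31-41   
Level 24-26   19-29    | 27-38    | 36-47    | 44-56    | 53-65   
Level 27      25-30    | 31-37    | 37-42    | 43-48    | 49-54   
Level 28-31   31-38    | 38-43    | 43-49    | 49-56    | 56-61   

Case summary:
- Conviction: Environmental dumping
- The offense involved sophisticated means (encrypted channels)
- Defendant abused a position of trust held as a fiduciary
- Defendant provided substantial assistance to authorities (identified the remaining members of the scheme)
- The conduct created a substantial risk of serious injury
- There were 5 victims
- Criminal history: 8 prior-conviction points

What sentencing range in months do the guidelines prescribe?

49-56 months

Base offense level for environmental dumping: 24.
S1 applies (level before this adjustment is 24 ≥ 14, so +5): 24 + 5 = 29.
S2 does not apply.
S4 applies: 29 + 2 = 31.
S5 applies (level before this adjustment is 31 ≥ 5, so +4): 31 + 4 = 35.
S6 applies: 35 − 3 = 32.
S7 applies: 32 + 2 = 34.
Level 34 exceeds the maximum of 31; capped at 31.
Final offense level: 31.
Criminal history: 8 prior points → Category IV (8-13).
Level 31 falls in the 28-31 band.
Grid: Level 28-31 × Category IV = 49-56 months.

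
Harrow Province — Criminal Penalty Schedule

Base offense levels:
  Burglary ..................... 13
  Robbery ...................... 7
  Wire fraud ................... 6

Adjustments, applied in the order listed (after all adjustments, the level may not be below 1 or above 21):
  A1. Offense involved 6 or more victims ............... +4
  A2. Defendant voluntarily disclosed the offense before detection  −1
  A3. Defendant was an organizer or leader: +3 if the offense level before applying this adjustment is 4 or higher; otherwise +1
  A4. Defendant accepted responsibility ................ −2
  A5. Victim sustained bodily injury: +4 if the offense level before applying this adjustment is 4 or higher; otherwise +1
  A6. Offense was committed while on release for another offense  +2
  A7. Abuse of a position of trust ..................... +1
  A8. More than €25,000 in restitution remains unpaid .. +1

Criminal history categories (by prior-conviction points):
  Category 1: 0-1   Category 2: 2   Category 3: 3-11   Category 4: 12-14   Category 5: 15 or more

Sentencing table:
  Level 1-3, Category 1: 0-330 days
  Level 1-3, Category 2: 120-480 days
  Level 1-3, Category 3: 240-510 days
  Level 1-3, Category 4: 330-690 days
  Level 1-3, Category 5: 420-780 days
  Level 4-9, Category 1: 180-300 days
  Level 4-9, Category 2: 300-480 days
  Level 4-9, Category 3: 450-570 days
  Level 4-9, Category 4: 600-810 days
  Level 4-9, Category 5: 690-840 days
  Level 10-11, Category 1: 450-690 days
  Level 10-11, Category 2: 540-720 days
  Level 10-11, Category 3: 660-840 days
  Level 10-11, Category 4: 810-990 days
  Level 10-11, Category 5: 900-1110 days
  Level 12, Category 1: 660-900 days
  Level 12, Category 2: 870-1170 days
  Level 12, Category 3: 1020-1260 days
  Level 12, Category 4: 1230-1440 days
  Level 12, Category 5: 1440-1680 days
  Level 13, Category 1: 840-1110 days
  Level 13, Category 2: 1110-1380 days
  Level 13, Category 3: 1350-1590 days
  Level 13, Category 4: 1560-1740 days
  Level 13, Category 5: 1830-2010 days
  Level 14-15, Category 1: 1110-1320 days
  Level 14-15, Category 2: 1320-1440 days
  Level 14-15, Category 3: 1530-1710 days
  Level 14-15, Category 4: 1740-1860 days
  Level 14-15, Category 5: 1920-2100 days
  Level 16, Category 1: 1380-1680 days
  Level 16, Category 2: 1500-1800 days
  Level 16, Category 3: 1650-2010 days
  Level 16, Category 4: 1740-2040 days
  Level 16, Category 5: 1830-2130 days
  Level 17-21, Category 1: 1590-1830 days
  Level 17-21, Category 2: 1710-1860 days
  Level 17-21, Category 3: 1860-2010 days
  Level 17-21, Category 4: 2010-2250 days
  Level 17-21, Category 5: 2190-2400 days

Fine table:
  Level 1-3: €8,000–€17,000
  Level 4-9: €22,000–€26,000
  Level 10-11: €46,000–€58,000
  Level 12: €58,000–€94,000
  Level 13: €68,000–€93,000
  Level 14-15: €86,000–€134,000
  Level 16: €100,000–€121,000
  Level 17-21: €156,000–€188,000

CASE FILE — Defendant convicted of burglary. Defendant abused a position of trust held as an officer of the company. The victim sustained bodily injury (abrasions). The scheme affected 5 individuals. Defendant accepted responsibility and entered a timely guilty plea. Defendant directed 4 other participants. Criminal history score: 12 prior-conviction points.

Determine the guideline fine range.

Base offense level for burglary: 13.
A3 applies (level before this adjustment is 13 ≥ 4, so +3): 13 + 3 = 16.
A4 applies: 16 − 2 = 14.
A5 applies (level before this adjustment is 14 ≥ 4, so +4): 14 + 4 = 18.
A6 does not apply.
A7 applies: 18 + 1 = 19.
A8 does not apply.
Final offense level: 19.
Level 19 falls in the 17-21 band.
Fine table: Level 17-21 → €156,000–€188,000.

€156,000–€188,000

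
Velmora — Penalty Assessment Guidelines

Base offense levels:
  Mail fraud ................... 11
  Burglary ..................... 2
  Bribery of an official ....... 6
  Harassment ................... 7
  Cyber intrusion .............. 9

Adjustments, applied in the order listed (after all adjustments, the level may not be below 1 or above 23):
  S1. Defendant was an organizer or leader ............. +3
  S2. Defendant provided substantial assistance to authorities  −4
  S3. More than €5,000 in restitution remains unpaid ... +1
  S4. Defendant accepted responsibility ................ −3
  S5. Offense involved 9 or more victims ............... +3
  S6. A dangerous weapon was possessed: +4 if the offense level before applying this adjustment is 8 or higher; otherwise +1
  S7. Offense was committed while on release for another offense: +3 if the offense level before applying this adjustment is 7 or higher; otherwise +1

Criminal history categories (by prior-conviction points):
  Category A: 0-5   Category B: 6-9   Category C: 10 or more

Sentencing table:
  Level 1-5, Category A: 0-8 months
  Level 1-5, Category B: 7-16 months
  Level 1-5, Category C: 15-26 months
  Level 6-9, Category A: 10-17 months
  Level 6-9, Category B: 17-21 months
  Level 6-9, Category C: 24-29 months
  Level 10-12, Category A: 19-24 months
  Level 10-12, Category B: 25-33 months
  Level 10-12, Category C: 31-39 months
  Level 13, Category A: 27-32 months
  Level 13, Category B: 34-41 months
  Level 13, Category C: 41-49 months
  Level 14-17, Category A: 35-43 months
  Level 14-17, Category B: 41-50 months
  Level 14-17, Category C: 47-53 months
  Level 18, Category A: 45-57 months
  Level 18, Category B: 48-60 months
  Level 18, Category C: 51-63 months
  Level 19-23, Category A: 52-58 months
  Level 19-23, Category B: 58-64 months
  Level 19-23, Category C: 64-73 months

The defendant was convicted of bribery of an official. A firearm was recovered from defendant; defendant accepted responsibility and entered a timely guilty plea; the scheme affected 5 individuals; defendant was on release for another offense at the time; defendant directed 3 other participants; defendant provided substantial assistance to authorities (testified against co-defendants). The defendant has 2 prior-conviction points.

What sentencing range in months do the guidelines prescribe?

Base offense level for bribery of an official: 6.
S1 applies: 6 + 3 = 9.
S2 applies: 9 − 4 = 5.
S3 does not apply.
S4 applies: 5 − 3 = 2.
S6 applies (level before this adjustment is 2 < 8, so +1): 2 + 1 = 3.
S7 applies (level before this adjustment is 3 < 7, so +1): 3 + 1 = 4.
Final offense level: 4.
Criminal history: 2 prior points → Category A (0-5).
Level 4 falls in the 1-5 band.
Grid: Level 1-5 × Category A = 0-8 months.

0-8 months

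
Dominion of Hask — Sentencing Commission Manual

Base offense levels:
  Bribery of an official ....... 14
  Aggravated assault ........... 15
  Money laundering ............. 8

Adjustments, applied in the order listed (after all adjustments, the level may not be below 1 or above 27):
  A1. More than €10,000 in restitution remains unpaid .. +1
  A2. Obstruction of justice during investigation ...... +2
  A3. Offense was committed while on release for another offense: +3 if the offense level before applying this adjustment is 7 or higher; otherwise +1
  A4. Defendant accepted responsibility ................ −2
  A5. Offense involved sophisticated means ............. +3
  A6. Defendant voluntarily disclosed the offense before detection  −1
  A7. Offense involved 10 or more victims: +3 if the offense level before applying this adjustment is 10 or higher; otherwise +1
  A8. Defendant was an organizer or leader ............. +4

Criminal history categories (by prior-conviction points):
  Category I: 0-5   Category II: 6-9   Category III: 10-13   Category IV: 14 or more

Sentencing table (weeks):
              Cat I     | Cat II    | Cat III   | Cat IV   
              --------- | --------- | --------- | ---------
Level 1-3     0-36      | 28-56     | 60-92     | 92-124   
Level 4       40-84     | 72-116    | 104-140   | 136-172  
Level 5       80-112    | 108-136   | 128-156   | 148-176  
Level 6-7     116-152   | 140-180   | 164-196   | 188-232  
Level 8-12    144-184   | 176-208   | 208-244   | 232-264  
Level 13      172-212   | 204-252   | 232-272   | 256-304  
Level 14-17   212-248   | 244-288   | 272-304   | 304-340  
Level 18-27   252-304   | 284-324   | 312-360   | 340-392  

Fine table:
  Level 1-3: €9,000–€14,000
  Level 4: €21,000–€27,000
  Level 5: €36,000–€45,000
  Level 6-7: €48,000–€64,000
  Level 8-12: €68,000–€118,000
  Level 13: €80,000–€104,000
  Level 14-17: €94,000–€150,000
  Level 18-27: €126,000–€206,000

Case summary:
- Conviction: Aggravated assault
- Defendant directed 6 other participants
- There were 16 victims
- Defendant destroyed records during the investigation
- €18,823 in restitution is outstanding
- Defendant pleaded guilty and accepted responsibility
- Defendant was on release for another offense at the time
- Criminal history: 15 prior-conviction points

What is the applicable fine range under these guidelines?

€126,000–€206,000

Base offense level for aggravated assault: 15.
A1 applies: 15 + 1 = 16.
A2 applies: 16 + 2 = 18.
A3 applies (level before this adjustment is 18 ≥ 7, so +3): 18 + 3 = 21.
A4 applies: 21 − 2 = 19.
A7 applies (level before this adjustment is 19 ≥ 10, so +3): 19 + 3 = 22.
A8 applies: 22 + 4 = 26.
Final offense level: 26.
Level 26 falls in the 18-27 band.
Fine table: Level 18-27 → €126,000–€206,000.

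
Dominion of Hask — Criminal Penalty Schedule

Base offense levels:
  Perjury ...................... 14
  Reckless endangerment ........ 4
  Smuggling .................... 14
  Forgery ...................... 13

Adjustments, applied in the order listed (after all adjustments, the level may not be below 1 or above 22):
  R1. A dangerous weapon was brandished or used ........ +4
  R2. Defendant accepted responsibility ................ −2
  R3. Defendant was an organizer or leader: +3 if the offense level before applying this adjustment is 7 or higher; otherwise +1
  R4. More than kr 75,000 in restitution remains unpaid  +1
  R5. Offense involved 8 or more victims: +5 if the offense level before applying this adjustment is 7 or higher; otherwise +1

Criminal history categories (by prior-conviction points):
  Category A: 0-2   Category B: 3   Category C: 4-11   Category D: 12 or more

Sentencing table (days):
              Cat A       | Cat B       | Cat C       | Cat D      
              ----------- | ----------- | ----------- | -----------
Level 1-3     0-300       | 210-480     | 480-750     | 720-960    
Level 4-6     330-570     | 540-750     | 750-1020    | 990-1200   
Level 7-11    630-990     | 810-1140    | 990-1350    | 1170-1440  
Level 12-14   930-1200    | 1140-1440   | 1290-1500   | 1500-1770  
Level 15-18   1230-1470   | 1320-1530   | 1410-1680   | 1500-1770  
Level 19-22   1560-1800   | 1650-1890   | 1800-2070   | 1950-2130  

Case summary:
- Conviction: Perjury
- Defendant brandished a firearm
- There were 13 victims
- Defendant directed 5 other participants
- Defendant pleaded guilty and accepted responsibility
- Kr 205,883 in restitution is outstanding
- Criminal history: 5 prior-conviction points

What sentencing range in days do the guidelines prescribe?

1800-2070 days

Base offense level for perjury: 14.
R1 applies: 14 + 4 = 18.
R2 applies: 18 − 2 = 16.
R3 applies (level before this adjustment is 16 ≥ 7, so +3): 16 + 3 = 19.
R4 applies: 19 + 1 = 20.
R5 applies (level before this adjustment is 20 ≥ 7, so +5): 20 + 5 = 25.
Level 25 exceeds the maximum of 22; capped at 22.
Final offense level: 22.
Criminal history: 5 prior points → Category C (4-11).
Level 22 falls in the 19-22 band.
Grid: Level 19-22 × Category C = 1800-2070 days.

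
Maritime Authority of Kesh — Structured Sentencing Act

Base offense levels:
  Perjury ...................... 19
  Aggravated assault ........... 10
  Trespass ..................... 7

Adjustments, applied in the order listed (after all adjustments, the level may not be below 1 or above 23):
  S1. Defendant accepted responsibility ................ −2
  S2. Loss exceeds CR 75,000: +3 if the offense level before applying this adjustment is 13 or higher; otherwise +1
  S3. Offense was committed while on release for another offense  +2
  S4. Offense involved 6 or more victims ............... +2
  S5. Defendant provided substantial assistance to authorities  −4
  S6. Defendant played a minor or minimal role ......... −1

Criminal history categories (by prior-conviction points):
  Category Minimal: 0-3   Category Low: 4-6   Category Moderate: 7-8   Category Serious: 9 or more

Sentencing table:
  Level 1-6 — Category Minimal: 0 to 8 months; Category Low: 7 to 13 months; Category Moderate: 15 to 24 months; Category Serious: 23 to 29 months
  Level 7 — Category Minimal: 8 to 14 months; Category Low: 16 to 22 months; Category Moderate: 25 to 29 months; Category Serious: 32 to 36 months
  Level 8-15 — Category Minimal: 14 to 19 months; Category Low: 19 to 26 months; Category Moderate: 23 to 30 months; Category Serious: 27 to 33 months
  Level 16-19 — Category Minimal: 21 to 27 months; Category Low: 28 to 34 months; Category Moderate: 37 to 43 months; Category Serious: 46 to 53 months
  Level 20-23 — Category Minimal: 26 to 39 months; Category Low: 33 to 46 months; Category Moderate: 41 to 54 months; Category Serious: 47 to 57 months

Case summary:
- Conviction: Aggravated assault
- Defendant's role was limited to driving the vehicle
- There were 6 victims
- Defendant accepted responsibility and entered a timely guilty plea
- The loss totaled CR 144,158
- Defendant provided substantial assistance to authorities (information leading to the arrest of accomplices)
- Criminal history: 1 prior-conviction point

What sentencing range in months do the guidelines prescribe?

0-8 months

Base offense level for aggravated assault: 10.
S1 applies: 10 − 2 = 8.
S2 applies (level before this adjustment is 8 < 13, so +1): 8 + 1 = 9.
S4 applies: 9 + 2 = 11.
S5 applies: 11 − 4 = 7.
S6 applies: 7 − 1 = 6.
Final offense level: 6.
Criminal history: 1 prior point → Category Minimal (0-3).
Level 6 falls in the 1-6 band.
Grid: Level 1-6 × Category Minimal = 0-8 months.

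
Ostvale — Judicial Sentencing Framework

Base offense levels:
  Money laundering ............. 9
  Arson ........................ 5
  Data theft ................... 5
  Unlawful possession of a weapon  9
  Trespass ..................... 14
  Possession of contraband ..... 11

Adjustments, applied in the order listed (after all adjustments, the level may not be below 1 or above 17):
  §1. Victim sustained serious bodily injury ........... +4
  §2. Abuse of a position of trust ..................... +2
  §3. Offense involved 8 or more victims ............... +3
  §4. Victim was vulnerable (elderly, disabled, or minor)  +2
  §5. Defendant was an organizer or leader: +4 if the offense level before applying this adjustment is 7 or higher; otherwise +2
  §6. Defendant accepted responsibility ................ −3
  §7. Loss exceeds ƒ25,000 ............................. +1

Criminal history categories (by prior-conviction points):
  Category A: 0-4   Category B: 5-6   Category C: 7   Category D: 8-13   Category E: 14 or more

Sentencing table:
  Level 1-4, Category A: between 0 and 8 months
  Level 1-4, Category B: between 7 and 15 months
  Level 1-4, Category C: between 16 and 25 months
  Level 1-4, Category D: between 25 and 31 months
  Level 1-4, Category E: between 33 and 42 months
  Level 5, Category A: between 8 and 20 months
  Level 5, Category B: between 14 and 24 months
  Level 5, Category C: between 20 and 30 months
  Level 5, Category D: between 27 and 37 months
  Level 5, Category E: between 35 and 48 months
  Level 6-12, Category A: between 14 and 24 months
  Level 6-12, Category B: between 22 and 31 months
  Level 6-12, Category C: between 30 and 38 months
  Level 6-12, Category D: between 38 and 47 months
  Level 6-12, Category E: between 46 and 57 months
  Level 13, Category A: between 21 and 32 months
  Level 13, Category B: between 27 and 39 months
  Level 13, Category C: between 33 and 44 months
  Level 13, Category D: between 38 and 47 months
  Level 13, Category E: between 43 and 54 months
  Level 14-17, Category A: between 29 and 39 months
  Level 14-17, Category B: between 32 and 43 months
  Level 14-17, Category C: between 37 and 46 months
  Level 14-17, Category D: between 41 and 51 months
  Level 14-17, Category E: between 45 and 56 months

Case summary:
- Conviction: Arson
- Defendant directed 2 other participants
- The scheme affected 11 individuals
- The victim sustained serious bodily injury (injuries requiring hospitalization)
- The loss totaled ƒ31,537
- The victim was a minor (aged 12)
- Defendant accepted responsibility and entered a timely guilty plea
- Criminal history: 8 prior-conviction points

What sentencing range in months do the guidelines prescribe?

41-51 months

Base offense level for arson: 5.
§1 applies: 5 + 4 = 9.
§3 applies: 9 + 3 = 12.
§4 applies: 12 + 2 = 14.
§5 applies (level before this adjustment is 14 ≥ 7, so +4): 14 + 4 = 18.
§6 applies: 18 − 3 = 15.
§7 applies: 15 + 1 = 16.
Final offense level: 16.
Criminal history: 8 prior points → Category D (8-13).
Level 16 falls in the 14-17 band.
Grid: Level 14-17 × Category D = 41-51 months.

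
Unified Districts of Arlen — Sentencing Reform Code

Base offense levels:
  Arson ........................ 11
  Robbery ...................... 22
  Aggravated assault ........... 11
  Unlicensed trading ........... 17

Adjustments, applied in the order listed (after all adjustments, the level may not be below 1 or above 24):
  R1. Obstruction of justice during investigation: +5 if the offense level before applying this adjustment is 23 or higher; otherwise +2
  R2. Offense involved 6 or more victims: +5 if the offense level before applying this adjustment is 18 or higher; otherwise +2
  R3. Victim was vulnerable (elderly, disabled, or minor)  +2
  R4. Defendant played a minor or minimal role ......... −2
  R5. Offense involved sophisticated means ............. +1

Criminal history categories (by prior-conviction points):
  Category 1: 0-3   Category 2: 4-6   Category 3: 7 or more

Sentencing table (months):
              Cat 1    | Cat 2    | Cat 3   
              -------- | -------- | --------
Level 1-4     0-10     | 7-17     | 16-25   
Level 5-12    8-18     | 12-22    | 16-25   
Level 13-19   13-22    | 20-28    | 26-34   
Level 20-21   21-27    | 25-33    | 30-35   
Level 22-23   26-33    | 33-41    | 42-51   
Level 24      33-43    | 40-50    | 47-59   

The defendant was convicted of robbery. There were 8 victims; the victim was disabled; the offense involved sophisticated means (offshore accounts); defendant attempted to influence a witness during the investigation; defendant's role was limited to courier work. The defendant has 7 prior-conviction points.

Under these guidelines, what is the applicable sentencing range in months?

47-59 months

Base offense level for robbery: 22.
R1 applies (level before this adjustment is 22 < 23, so +2): 22 + 2 = 24.
R2 applies (level before this adjustment is 24 ≥ 18, so +5): 24 + 5 = 29.
R3 applies: 29 + 2 = 31.
R4 applies: 31 − 2 = 29.
R5 applies: 29 + 1 = 30.
Level 30 exceeds the maximum of 24; capped at 24.
Final offense level: 24.
Criminal history: 7 prior points → Category 3 (7+).
Level 24 falls in the 24 band.
Grid: Level 24 × Category 3 = 47-59 months.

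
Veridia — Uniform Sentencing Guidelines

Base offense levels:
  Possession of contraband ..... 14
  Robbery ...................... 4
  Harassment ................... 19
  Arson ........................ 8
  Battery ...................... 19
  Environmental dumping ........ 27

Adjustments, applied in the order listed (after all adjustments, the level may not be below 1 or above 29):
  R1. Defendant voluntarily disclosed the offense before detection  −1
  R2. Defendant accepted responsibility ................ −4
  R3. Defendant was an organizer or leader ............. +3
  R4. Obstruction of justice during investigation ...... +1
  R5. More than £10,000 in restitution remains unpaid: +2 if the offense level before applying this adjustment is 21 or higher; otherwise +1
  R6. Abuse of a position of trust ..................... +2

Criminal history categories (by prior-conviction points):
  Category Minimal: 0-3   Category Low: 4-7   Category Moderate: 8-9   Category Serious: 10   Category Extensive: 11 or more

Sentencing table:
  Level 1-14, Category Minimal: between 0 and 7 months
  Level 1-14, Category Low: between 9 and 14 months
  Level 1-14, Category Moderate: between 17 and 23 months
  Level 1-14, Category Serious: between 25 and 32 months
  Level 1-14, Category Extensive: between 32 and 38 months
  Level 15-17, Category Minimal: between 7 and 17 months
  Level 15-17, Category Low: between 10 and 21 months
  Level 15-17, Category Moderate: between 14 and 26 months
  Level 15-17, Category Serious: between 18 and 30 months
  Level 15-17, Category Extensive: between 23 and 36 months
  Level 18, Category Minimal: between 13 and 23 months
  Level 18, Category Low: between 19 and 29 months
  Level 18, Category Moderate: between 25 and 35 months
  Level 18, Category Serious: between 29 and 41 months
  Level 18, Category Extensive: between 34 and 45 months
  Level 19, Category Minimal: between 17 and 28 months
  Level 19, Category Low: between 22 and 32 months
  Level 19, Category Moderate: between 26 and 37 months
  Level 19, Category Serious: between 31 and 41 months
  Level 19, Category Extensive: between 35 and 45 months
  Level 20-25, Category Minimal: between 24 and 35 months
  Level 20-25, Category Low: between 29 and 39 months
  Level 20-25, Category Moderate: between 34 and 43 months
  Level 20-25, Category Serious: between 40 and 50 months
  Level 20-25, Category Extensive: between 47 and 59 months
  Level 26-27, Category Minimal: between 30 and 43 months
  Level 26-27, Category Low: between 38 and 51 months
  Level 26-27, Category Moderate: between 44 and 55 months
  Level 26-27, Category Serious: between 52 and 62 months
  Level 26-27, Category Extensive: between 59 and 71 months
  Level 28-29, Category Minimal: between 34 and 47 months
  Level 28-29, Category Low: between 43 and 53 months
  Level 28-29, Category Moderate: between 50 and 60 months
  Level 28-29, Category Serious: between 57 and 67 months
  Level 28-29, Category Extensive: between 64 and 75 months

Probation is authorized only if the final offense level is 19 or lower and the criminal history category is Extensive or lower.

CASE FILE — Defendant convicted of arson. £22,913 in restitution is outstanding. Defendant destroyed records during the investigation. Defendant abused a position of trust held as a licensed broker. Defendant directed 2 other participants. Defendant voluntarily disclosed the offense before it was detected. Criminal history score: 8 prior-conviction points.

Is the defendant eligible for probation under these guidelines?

Yes

Base offense level for arson: 8.
R1 applies: 8 − 1 = 7.
R2 does not apply.
R3 applies: 7 + 3 = 10.
R4 applies: 10 + 1 = 11.
R5 applies (level before this adjustment is 11 < 21, so +1): 11 + 1 = 12.
R6 applies: 12 + 2 = 14.
Final offense level: 14.
Criminal history: 8 prior points → Category Moderate (8-9).
Level 14 falls in the 1-14 band.
Grid: Level 1-14 × Category Moderate = 17-23 months.
Probation check: level 14 ≤ 19 and category Moderate ≤ Extensive → eligible.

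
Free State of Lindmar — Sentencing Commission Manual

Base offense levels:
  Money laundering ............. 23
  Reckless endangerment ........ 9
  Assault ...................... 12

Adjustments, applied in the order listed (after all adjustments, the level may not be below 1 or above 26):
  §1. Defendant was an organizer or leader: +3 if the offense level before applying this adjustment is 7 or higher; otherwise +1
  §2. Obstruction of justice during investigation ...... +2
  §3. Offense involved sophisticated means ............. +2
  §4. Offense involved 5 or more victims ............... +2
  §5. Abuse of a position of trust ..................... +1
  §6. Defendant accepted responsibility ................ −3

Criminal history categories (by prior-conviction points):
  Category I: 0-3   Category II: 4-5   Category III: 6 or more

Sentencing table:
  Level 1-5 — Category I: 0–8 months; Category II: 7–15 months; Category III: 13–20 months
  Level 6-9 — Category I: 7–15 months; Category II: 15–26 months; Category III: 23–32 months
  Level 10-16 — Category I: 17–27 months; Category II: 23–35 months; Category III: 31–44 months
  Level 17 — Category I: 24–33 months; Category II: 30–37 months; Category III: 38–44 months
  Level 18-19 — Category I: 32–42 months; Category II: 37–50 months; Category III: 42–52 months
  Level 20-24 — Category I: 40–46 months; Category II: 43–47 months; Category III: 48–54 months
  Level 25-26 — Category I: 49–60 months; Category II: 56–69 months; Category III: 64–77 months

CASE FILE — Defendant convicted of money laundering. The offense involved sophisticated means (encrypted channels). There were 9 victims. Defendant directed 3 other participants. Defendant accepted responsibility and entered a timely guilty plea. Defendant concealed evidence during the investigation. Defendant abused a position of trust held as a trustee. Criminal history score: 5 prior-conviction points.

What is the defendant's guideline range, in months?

56-69 months

Base offense level for money laundering: 23.
§1 applies (level before this adjustment is 23 ≥ 7, so +3): 23 + 3 = 26.
§2 applies: 26 + 2 = 28.
§3 applies: 28 + 2 = 30.
§4 applies: 30 + 2 = 32.
§5 applies: 32 + 1 = 33.
§6 applies: 33 − 3 = 30.
Level 30 exceeds the maximum of 26; capped at 26.
Final offense level: 26.
Criminal history: 5 prior points → Category II (4-5).
Level 26 falls in the 25-26 band.
Grid: Level 25-26 × Category II = 56-69 months.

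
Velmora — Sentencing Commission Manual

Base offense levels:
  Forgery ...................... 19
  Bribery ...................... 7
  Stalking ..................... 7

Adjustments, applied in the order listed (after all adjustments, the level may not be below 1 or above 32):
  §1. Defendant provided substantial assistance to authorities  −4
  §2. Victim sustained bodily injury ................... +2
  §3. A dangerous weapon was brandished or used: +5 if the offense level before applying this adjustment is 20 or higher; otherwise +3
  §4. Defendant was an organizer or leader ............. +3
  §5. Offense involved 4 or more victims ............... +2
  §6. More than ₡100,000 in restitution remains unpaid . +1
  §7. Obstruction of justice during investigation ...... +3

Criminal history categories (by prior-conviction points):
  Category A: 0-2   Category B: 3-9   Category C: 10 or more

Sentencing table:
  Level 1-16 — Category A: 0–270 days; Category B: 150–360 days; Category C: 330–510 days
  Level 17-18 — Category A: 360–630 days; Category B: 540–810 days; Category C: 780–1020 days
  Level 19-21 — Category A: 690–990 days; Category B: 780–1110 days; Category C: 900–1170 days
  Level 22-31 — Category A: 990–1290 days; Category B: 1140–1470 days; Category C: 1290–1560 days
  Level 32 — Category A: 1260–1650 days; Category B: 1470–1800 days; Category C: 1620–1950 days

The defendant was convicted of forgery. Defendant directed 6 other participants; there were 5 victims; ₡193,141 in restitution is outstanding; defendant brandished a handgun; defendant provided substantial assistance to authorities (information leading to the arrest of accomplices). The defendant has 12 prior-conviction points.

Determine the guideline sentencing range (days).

Base offense level for forgery: 19.
§1 applies: 19 − 4 = 15.
§2 does not apply.
§3 applies (level before this adjustment is 15 < 20, so +3): 15 + 3 = 18.
§4 applies: 18 + 3 = 21.
§5 applies: 21 + 2 = 23.
§6 applies: 23 + 1 = 24.
Final offense level: 24.
Criminal history: 12 prior points → Category C (10+).
Level 24 falls in the 22-31 band.
Grid: Level 22-31 × Category C = 1290-1560 days.

1290-1560 days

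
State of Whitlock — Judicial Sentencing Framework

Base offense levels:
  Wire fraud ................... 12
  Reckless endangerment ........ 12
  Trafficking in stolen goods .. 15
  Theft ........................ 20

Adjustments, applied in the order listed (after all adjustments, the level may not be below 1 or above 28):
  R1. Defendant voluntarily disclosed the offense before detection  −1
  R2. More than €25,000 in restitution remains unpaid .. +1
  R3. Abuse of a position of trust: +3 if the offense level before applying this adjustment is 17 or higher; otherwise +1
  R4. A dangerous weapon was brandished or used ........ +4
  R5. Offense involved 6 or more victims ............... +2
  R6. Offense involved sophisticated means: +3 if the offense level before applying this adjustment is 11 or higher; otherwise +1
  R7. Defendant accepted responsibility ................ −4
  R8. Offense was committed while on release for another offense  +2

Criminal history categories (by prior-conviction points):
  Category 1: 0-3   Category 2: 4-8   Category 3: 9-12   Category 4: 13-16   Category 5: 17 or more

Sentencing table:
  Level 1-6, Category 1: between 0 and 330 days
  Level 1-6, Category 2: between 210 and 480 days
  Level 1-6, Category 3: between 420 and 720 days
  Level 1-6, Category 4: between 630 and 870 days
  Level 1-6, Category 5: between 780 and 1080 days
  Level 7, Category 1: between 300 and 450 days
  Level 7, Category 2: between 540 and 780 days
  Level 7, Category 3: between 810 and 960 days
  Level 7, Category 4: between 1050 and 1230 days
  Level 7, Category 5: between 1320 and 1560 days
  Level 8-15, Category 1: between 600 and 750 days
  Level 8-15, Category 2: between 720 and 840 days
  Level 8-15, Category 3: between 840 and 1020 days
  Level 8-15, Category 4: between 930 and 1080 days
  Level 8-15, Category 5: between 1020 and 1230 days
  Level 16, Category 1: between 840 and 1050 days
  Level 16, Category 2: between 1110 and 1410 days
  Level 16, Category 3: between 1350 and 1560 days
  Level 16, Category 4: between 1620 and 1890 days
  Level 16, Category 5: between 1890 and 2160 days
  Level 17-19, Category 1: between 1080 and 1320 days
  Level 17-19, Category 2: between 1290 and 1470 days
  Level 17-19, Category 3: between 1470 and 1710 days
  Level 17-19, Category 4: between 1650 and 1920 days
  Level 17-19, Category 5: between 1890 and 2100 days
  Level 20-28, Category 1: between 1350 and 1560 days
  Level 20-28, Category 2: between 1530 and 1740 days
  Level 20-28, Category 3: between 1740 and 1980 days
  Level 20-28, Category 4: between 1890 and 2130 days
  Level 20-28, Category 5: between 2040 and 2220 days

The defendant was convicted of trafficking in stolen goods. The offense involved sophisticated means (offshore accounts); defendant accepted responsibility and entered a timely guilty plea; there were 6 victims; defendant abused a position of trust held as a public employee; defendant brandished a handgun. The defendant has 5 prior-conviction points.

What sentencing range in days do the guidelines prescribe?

Base offense level for trafficking in stolen goods: 15.
R2 does not apply.
R3 applies (level before this adjustment is 15 < 17, so +1): 15 + 1 = 16.
R4 applies: 16 + 4 = 20.
R5 applies: 20 + 2 = 22.
R6 applies (level before this adjustment is 22 ≥ 11, so +3): 22 + 3 = 25.
R7 applies: 25 − 4 = 21.
R8 does not apply.
Final offense level: 21.
Criminal history: 5 prior points → Category 2 (4-8).
Level 21 falls in the 20-28 band.
Grid: Level 20-28 × Category 2 = 1530-1740 days.

1530-1740 days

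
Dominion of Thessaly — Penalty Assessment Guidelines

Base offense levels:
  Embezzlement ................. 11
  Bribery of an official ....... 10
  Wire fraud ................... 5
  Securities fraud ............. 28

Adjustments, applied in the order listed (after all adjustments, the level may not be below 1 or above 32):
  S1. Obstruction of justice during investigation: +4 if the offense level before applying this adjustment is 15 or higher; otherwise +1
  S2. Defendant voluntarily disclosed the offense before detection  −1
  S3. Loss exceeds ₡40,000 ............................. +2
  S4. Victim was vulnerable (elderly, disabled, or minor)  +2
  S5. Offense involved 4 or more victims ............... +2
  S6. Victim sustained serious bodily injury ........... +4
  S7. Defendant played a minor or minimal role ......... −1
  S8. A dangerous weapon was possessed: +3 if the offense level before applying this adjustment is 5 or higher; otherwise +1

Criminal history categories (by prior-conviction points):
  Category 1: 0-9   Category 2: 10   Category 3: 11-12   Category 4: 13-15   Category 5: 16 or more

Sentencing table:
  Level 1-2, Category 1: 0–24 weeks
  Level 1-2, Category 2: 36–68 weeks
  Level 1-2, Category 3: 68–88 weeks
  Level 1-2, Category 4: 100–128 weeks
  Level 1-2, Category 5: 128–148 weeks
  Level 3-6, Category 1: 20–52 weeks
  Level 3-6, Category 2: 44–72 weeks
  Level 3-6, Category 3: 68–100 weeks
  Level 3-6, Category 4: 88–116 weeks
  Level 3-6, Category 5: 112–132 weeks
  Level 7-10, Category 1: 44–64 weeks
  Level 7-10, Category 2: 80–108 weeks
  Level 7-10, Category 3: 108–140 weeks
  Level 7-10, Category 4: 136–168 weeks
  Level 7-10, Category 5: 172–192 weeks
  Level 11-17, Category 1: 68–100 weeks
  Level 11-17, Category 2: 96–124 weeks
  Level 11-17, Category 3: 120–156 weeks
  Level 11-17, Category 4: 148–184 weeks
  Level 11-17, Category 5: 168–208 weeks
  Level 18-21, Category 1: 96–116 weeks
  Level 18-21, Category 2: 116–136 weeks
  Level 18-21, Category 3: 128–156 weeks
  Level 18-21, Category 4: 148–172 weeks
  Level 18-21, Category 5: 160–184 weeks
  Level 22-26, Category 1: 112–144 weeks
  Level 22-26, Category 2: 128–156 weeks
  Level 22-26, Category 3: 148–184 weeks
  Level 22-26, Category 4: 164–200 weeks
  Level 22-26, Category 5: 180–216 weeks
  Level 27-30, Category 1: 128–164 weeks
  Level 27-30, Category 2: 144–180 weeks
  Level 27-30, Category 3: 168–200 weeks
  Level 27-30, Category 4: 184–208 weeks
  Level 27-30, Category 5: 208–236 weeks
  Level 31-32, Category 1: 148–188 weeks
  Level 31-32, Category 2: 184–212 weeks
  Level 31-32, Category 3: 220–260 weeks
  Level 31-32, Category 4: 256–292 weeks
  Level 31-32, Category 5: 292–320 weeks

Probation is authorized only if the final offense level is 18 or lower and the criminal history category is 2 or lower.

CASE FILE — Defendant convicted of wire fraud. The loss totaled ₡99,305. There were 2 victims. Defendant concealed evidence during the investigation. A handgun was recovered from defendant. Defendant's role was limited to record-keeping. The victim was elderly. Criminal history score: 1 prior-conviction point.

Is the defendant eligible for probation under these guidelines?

Base offense level for wire fraud: 5.
S1 applies (level before this adjustment is 5 < 15, so +1): 5 + 1 = 6.
S2 does not apply.
S3 applies: 6 + 2 = 8.
S4 applies: 8 + 2 = 10.
S7 applies: 10 − 1 = 9.
S8 applies (level before this adjustment is 9 ≥ 5, so +3): 9 + 3 = 12.
Final offense level: 12.
Criminal history: 1 prior point → Category 1 (0-9).
Level 12 falls in the 11-17 band.
Grid: Level 11-17 × Category 1 = 68-100 weeks.
Probation check: level 12 ≤ 18 and category 1 ≤ 2 → eligible.

Yes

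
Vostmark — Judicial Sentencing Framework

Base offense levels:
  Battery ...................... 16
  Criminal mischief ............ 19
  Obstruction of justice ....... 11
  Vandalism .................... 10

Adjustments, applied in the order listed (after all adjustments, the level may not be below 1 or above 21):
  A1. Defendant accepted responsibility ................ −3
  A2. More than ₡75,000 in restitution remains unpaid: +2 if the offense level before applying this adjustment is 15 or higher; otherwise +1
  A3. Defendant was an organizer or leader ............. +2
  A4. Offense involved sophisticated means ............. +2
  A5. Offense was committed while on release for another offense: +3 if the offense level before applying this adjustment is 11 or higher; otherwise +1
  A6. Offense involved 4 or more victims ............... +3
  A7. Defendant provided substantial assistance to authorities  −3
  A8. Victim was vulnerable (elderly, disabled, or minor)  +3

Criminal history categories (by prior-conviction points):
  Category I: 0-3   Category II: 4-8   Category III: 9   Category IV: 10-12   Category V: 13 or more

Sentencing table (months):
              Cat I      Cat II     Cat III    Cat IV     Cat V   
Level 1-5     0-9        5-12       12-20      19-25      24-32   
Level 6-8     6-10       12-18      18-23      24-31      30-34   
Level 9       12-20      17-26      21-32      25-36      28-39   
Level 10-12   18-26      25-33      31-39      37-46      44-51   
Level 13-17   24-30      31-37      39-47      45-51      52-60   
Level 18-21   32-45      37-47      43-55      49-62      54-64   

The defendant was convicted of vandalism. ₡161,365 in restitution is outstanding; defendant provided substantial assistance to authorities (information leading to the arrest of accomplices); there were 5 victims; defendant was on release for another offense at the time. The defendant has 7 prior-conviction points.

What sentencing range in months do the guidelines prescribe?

Base offense level for vandalism: 10.
A2 applies (level before this adjustment is 10 < 15, so +1): 10 + 1 = 11.
A5 applies (level before this adjustment is 11 ≥ 11, so +3): 11 + 3 = 14.
A6 applies: 14 + 3 = 17.
A7 applies: 17 − 3 = 14.
A8 does not apply.
Final offense level: 14.
Criminal history: 7 prior points → Category II (4-8).
Level 14 falls in the 13-17 band.
Grid: Level 13-17 × Category II = 31-37 months.

31-37 months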